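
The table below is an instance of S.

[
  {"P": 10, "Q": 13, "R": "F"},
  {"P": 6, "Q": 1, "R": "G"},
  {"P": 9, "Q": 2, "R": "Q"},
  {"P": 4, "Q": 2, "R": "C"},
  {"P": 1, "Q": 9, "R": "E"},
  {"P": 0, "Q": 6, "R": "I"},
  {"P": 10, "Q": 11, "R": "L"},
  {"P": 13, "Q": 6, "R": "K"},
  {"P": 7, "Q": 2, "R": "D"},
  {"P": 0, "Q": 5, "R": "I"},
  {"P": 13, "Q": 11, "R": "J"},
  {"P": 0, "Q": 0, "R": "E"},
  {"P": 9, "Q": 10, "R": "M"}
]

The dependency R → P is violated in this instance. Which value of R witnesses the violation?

R=F: 1 row → P = 10 ✓
R=G: 1 row → P = 6 ✓
R=Q: 1 row → P = 9 ✓
R=C: 1 row → P = 4 ✓
R=E: 2 rows → P takes values {1, 0} — violation
R=I: 2 rows → P = 0, 0 ✓
R=L: 1 row → P = 10 ✓
R=K: 1 row → P = 13 ✓
R=D: 1 row → P = 7 ✓
R=J: 1 row → P = 13 ✓
R=M: 1 row → P = 9 ✓
The only R value with inconsistent P is R=E.

E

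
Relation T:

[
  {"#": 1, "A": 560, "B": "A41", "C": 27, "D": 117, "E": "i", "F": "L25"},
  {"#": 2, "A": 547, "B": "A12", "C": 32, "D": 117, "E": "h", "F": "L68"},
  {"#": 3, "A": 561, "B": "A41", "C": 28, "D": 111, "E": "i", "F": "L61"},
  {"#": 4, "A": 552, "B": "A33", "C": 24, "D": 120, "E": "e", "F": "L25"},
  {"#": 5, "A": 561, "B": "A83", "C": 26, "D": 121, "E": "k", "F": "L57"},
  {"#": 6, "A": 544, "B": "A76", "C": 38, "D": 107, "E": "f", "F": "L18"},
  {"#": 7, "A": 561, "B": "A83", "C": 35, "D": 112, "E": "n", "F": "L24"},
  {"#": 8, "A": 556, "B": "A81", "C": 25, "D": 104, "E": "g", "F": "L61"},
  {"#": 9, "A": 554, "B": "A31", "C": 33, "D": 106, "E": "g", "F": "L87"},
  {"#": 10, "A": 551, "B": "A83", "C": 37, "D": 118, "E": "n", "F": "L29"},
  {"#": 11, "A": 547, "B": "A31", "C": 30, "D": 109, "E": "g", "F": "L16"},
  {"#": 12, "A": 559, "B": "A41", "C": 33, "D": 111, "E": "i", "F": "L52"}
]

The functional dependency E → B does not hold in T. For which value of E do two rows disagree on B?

E=i: rows 1, 3, 12 → B = A41, A41, A41 ✓
E=h: row 2 → B = A12 ✓
E=e: row 4 → B = A33 ✓
E=k: row 5 → B = A83 ✓
E=f: row 6 → B = A76 ✓
E=n: rows 7, 10 → B = A83, A83 ✓
E=g: rows 8, 9, 11 → B takes values {A81, A31} — violation
The only E value with inconsistent B is E=g.

g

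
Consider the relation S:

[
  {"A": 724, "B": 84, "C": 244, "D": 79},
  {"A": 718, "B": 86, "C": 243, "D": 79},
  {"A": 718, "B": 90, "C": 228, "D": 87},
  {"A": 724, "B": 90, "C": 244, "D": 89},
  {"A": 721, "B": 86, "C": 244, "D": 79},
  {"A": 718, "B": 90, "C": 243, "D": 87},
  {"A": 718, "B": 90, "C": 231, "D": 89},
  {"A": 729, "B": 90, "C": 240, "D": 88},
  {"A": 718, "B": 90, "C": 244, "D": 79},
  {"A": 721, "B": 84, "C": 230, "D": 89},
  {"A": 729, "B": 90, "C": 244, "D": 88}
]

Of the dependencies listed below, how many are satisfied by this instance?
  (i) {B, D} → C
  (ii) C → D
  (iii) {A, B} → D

0

(i) {B, D} → C: (B=86, D=79): 2 rows → C takes values {243, 244} — violation; (B=90, D=87): 2 rows → C takes values {228, 243} — violation; (B=90, D=89): 2 rows → C takes values {244, 231} — violation; (B=90, D=88): 2 rows → C takes values {240, 244} — violation — fails.
(ii) C → D: C=244: 5 rows → D takes values {79, 89, 88} — violation; C=243: 2 rows → D takes values {79, 87} — violation — fails.
(iii) {A, B} → D: (A=718, B=90): 4 rows → D takes values {87, 89, 79} — violation — fails.
None of the 3 dependencies hold.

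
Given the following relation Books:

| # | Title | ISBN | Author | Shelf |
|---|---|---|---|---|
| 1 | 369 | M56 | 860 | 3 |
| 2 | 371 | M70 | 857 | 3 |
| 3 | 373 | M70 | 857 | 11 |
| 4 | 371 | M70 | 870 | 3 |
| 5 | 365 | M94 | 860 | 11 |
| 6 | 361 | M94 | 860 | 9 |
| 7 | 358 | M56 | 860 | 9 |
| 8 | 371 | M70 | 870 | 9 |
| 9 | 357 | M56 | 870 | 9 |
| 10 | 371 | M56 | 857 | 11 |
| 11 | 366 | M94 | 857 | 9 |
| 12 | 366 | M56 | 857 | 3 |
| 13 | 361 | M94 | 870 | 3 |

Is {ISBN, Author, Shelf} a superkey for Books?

Yes

All 13 rows have distinct {ISBN, Author, Shelf} values, so {ISBN, Author, Shelf} → (all attributes) holds and {ISBN, Author, Shelf} is a superkey.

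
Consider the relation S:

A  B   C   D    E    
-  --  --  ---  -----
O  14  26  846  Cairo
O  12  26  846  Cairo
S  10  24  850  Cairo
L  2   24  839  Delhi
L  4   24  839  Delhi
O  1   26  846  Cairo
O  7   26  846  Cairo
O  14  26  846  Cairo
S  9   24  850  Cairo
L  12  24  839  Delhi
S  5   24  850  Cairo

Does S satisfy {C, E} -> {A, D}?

Yes

(C=26, E=Cairo): 5 rows → {A,D} = (O, 846), (O, 846), (O, 846), (O, 846), (O, 846) ✓
(C=24, E=Cairo): 3 rows → {A,D} = (S, 850), (S, 850), (S, 850) ✓
(C=24, E=Delhi): 3 rows → {A,D} = (L, 839), (L, 839), (L, 839) ✓
Every {C, E} value is associated with a single {A, D} value, so {C, E} -> {A, D} holds.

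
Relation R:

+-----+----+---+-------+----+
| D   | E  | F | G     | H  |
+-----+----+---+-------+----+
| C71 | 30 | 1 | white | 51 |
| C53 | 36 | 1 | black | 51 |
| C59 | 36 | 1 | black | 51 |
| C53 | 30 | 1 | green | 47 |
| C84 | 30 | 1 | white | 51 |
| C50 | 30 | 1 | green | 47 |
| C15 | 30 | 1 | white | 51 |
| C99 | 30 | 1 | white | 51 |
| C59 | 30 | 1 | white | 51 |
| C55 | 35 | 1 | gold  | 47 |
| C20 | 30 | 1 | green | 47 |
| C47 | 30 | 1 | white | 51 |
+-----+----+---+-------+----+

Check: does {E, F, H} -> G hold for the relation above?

Yes

(E=30, F=1, H=51): 6 rows → G = white, white, white, white, white, white ✓
(E=36, F=1, H=51): 2 rows → G = black, black ✓
(E=30, F=1, H=47): 3 rows → G = green, green, green ✓
(E=35, F=1, H=47): 1 row → G = gold ✓
Every {E, F, H} value is associated with a single G value, so {E, F, H} -> G holds.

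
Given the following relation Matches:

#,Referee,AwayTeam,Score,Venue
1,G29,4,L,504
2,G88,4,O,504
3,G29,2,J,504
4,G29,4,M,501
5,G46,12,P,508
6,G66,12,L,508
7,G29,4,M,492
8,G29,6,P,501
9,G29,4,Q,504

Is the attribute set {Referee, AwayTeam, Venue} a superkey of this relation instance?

No

Rows 1 and 9 have the same {Referee, AwayTeam, Venue} value (Referee=G29, AwayTeam=4, Venue=504) but are distinct tuples, so {Referee, AwayTeam, Venue} does not determine every attribute — not a superkey.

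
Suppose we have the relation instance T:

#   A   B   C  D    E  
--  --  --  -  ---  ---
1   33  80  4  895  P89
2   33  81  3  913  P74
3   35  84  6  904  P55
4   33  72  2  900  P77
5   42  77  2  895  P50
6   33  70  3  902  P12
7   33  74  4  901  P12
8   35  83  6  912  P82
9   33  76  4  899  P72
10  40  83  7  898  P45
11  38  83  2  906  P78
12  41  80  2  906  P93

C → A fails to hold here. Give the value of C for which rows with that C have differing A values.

2

C=4: rows 1, 7, 9 → A = 33, 33, 33 ✓
C=3: rows 2, 6 → A = 33, 33 ✓
C=6: rows 3, 8 → A = 35, 35 ✓
C=2: rows 4, 5, 11, 12 → A takes values {33, 42, 38, 41} — violation
C=7: row 10 → A = 40 ✓
The only C value with inconsistent A is C=2.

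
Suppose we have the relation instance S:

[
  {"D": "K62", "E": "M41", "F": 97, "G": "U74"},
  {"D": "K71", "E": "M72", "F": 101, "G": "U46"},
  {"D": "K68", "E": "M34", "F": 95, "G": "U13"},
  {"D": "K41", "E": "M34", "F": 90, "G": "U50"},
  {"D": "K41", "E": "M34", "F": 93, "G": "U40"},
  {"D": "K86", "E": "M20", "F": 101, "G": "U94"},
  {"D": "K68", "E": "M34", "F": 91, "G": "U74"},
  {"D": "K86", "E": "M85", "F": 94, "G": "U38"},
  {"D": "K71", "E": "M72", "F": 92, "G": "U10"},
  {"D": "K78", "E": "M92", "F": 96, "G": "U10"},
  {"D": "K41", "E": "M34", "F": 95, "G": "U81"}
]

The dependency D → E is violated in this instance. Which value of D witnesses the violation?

K86

D=K62: 1 row → E = M41 ✓
D=K71: 2 rows → E = M72, M72 ✓
D=K68: 2 rows → E = M34, M34 ✓
D=K41: 3 rows → E = M34, M34, M34 ✓
D=K86: 2 rows → E takes values {M20, M85} — violation
D=K78: 1 row → E = M92 ✓
The only D value with inconsistent E is D=K86.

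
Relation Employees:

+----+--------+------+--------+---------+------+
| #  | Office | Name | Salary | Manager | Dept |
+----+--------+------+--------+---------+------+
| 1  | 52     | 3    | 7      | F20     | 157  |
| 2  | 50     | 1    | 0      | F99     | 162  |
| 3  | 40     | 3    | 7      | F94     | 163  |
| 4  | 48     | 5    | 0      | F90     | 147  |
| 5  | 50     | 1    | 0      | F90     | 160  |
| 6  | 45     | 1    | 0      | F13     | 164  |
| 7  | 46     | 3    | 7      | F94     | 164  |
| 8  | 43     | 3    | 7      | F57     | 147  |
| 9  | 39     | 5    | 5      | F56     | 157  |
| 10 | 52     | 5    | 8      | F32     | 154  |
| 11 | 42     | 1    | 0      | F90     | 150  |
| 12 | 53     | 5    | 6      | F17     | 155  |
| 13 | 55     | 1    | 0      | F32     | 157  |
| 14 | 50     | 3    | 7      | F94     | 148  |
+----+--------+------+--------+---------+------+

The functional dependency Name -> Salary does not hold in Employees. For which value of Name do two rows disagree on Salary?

Name=3: rows 1, 3, 7, 8, 14 → Salary = 7, 7, 7, 7, 7 ✓
Name=1: rows 2, 5, 6, 11, 13 → Salary = 0, 0, 0, 0, 0 ✓
Name=5: rows 4, 9, 10, 12 → Salary takes values {0, 5, 8, 6} — violation
The only Name value with inconsistent Salary is Name=5.

5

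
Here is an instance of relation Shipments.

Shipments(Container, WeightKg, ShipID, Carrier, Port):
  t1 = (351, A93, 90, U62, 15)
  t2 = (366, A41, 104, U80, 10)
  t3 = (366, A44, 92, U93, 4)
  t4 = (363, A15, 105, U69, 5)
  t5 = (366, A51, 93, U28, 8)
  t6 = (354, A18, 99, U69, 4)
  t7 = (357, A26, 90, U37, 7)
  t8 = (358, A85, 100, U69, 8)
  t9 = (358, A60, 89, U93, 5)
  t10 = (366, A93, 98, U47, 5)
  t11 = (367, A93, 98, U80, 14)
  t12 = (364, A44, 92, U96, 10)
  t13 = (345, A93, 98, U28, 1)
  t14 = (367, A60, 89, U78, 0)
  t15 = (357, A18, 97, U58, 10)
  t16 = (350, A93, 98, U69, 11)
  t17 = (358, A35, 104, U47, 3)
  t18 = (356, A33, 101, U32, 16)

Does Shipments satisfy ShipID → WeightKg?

No

ShipID=90: rows 1, 7 → WeightKg takes values {A93, A26} — violation
ShipID=104: rows 2, 17 → WeightKg takes values {A41, A35} — violation
ShipID=92: rows 3, 12 → WeightKg = A44, A44 ✓
ShipID=105: row 4 → WeightKg = A15 ✓
ShipID=93: row 5 → WeightKg = A51 ✓
ShipID=99: row 6 → WeightKg = A18 ✓
ShipID=100: row 8 → WeightKg = A85 ✓
ShipID=89: rows 9, 14 → WeightKg = A60, A60 ✓
ShipID=98: rows 10, 11, 13, 16 → WeightKg = A93, A93, A93, A93 ✓
ShipID=97: row 15 → WeightKg = A18 ✓
ShipID=101: row 18 → WeightKg = A33 ✓
Two rows agree on ShipID but differ on WeightKg, so ShipID → WeightKg does not hold.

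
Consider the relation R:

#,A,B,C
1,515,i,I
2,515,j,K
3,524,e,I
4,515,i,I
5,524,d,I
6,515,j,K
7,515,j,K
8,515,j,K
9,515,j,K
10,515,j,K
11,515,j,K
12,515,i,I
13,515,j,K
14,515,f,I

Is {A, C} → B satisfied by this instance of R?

(A=515, C=I): rows 1, 4, 12, 14 → B takes values {i, f} — violation
(A=515, C=K): rows 2, 6, 7, 8, 9, 10, 11, 13 → B = j, j, j, j, j, j, j, j ✓
(A=524, C=I): rows 3, 5 → B takes values {e, d} — violation
Two rows agree on {A, C} but differ on B, so {A, C} → B does not hold.

No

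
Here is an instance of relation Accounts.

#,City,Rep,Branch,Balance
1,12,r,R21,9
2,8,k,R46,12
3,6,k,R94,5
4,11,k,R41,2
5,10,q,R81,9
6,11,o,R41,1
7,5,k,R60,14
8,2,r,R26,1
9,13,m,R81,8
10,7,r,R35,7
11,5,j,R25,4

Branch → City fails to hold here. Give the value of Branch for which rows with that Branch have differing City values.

R81

Branch=R21: row 1 → City = 12 ✓
Branch=R46: row 2 → City = 8 ✓
Branch=R94: row 3 → City = 6 ✓
Branch=R41: rows 4, 6 → City = 11, 11 ✓
Branch=R81: rows 5, 9 → City takes values {10, 13} — violation
Branch=R60: row 7 → City = 5 ✓
Branch=R26: row 8 → City = 2 ✓
Branch=R35: row 10 → City = 7 ✓
Branch=R25: row 11 → City = 5 ✓
The only Branch value with inconsistent City is Branch=R81.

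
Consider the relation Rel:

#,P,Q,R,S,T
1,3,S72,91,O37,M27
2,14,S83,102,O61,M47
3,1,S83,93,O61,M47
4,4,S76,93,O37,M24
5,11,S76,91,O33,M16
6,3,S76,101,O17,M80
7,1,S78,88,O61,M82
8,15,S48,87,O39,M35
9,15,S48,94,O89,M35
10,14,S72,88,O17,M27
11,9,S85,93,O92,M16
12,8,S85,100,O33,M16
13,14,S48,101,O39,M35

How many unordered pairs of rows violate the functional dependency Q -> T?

3

Q=S72: all 2 rows agree on T — 0 pairs.
Q=S83: all 2 rows agree on T — 0 pairs.
Q=S76: violating pairs (4,5), (4,6), (5,6) — 3 pairs.
Q=S48: all 3 rows agree on T — 0 pairs.
Q=S85: all 2 rows agree on T — 0 pairs.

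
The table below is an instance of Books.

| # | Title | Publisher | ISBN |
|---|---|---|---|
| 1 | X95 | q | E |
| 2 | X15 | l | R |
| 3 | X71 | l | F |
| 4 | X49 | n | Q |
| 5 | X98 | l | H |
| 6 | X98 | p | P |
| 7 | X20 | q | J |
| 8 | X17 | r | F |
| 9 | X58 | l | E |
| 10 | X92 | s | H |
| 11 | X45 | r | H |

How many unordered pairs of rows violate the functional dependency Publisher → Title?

Publisher=q: violating pairs (1,7) — 1 pair.
Publisher=l: violating pairs (2,3), (2,5), (2,9), (3,5), (3,9), (5,9) — 6 pairs.
Publisher=r: violating pairs (8,11) — 1 pair.

8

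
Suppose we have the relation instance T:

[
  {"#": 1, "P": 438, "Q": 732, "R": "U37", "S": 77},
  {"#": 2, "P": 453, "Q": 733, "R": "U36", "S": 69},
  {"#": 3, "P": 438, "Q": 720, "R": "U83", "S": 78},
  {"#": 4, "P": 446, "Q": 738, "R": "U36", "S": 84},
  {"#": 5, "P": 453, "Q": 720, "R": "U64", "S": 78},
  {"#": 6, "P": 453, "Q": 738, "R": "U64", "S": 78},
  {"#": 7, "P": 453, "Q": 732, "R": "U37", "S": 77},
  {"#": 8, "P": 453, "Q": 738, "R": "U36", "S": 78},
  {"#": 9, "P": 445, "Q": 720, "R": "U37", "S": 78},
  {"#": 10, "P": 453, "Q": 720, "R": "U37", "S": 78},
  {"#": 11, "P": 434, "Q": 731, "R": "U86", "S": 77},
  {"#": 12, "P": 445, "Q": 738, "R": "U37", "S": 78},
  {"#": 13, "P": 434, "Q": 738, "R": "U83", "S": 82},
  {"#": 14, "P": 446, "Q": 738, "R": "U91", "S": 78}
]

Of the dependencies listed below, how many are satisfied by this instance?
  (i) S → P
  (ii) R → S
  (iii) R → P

(i) S → P: S=77: rows 1, 7, 11 → P takes values {438, 453, 434} — violation; S=78: rows 3, 5, 6, 8, 9, 10, 12, 14 → P takes values {438, 453, 445, 446} — violation — fails.
(ii) R → S: R=U37: rows 1, 7, 9, 10, 12 → S takes values {77, 78} — violation; R=U36: rows 2, 4, 8 → S takes values {69, 84, 78} — violation; R=U83: rows 3, 13 → S takes values {78, 82} — violation — fails.
(iii) R → P: R=U37: rows 1, 7, 9, 10, 12 → P takes values {438, 453, 445} — violation; R=U36: rows 2, 4, 8 → P takes values {453, 446} — violation; R=U83: rows 3, 13 → P takes values {438, 434} — violation — fails.
None of the 3 dependencies hold.

0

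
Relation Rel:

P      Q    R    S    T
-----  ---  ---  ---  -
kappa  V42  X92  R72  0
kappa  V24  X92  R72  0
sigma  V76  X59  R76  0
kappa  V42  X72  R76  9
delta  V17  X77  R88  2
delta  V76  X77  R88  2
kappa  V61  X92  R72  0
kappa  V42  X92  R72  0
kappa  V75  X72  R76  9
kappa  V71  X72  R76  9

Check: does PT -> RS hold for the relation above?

Yes

(P=kappa, T=0): 4 rows → {R,S} = (X92, R72), (X92, R72), (X92, R72), (X92, R72) ✓
(P=sigma, T=0): 1 row → {R,S} = (X59, R76) ✓
(P=kappa, T=9): 3 rows → {R,S} = (X72, R76), (X72, R76), (X72, R76) ✓
(P=delta, T=2): 2 rows → {R,S} = (X77, R88), (X77, R88) ✓
Every PT value is associated with a single RS value, so PT -> RS holds.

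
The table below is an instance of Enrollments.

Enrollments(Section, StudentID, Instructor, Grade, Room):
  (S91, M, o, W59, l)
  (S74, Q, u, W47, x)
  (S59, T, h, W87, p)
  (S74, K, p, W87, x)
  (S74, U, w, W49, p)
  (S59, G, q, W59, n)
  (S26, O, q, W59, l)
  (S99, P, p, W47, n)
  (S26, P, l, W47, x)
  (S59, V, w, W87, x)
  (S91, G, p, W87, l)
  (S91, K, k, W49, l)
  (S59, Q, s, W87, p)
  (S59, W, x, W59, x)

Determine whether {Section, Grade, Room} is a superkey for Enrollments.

Two distinct rows share (Section=S59, Grade=W87, Room=p), so {Section, Grade, Room} does not determine every attribute — not a superkey.

No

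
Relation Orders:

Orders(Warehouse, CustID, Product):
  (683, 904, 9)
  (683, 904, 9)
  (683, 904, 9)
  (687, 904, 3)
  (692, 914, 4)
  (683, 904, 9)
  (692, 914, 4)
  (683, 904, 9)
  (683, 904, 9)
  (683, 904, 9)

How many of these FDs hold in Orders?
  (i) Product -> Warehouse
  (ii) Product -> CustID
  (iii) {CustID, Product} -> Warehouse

(i) Product -> Warehouse: every LHS value maps to a single RHS value — holds.
(ii) Product -> CustID: every LHS value maps to a single RHS value — holds.
(iii) {CustID, Product} -> Warehouse: every LHS value maps to a single RHS value — holds.
3 of the 3 dependencies hold.

3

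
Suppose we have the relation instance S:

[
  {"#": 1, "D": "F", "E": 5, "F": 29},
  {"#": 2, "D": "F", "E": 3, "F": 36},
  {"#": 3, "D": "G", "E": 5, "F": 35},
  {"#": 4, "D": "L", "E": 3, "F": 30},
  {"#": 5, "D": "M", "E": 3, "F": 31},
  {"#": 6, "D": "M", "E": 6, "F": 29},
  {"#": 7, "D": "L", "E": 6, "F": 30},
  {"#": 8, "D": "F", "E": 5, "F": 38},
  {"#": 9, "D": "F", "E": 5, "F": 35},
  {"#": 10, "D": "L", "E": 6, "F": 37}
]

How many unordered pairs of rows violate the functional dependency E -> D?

8

E=5: violating pairs (1,3), (3,8), (3,9) — 3 pairs.
E=3: violating pairs (2,4), (2,5), (4,5) — 3 pairs.
E=6: violating pairs (6,7), (6,10) — 2 pairs.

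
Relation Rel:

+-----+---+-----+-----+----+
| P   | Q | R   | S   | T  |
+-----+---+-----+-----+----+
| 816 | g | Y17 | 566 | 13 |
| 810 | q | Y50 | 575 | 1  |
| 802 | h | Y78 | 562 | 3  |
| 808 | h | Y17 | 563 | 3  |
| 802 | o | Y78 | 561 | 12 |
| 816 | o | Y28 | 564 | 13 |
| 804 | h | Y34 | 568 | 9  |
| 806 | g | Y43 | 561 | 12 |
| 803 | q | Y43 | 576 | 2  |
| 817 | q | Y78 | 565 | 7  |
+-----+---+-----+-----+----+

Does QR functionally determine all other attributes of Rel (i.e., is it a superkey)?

Yes

All 10 rows have distinct QR values, so QR → (all attributes) holds and QR is a superkey.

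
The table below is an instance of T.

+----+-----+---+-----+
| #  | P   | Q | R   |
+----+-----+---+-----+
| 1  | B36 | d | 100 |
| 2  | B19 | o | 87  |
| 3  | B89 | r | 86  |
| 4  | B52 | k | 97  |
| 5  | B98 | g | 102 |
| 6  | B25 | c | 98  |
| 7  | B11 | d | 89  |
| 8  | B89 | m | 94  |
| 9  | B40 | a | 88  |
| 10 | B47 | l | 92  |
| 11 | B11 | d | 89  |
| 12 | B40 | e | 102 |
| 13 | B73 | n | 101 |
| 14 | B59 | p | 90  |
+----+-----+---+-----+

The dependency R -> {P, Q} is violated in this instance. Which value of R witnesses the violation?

102

R=100: row 1 → {P,Q} = (B36, d) ✓
R=87: row 2 → {P,Q} = (B19, o) ✓
R=86: row 3 → {P,Q} = (B89, r) ✓
R=97: row 4 → {P,Q} = (B52, k) ✓
R=102: rows 5, 12 → {P,Q} takes values {(B98, g), (B40, e)} — violation
R=98: row 6 → {P,Q} = (B25, c) ✓
R=89: rows 7, 11 → {P,Q} = (B11, d), (B11, d) ✓
R=94: row 8 → {P,Q} = (B89, m) ✓
R=88: row 9 → {P,Q} = (B40, a) ✓
R=92: row 10 → {P,Q} = (B47, l) ✓
R=101: row 13 → {P,Q} = (B73, n) ✓
R=90: row 14 → {P,Q} = (B59, p) ✓
The only R value with inconsistent RHS is R=102.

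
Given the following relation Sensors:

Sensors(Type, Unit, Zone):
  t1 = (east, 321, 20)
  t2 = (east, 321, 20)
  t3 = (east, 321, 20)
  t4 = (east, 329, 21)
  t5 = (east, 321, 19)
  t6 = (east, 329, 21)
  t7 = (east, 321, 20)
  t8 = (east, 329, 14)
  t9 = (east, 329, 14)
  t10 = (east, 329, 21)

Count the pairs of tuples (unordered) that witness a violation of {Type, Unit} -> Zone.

10

(Type=east, Unit=321): violating pairs (1,5), (2,5), (3,5), (5,7) — 4 pairs.
(Type=east, Unit=329): violating pairs (4,8), (4,9), (6,8), (6,9), (8,10), (9,10) — 6 pairs.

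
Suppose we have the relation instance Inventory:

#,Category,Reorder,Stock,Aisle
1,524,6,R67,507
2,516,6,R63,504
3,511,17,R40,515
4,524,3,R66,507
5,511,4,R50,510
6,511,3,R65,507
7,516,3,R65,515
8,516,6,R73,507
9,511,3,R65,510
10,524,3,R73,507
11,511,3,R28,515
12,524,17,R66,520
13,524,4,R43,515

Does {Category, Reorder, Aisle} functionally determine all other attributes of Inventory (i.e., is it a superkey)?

Rows 4 and 10 have the same {Category, Reorder, Aisle} value (Category=524, Reorder=3, Aisle=507) but are distinct tuples, so {Category, Reorder, Aisle} does not determine every attribute — not a superkey.

No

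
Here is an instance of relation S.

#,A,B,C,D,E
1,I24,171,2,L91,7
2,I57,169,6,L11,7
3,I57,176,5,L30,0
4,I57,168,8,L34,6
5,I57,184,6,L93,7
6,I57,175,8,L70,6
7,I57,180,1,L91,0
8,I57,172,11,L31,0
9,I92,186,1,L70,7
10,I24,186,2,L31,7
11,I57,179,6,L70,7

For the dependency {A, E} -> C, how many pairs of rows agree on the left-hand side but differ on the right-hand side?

(A=I24, E=7): all 2 rows agree on C — 0 pairs.
(A=I57, E=7): all 3 rows agree on C — 0 pairs.
(A=I57, E=0): violating pairs (3,7), (3,8), (7,8) — 3 pairs.
(A=I57, E=6): all 2 rows agree on C — 0 pairs.

3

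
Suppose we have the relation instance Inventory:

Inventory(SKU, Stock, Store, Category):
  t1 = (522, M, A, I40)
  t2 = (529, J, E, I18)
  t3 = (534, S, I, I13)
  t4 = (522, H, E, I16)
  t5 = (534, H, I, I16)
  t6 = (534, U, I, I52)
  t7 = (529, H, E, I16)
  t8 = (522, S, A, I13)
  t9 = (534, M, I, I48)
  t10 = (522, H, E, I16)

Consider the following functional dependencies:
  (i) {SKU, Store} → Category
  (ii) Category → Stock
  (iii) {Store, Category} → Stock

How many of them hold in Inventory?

2

(i) {SKU, Store} → Category: (SKU=522, Store=A): rows 1, 8 → Category takes values {I40, I13} — violation; (SKU=529, Store=E): rows 2, 7 → Category takes values {I18, I16} — violation; (SKU=534, Store=I): rows 3, 5, 6, 9 → Category takes values {I13, I16, I52, I48} — violation — fails.
(ii) Category → Stock: every LHS value maps to a single RHS value — holds.
(iii) {Store, Category} → Stock: every LHS value maps to a single RHS value — holds.
2 of the 3 dependencies hold.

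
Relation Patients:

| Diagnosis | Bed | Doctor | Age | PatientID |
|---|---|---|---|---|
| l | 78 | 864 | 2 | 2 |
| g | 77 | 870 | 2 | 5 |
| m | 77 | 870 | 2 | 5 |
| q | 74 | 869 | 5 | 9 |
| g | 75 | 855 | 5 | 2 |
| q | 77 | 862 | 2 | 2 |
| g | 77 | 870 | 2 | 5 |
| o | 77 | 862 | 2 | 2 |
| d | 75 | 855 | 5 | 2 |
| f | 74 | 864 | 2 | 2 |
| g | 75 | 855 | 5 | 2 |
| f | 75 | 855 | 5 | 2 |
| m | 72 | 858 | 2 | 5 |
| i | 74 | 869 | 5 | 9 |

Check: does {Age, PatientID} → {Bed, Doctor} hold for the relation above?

(Age=2, PatientID=2): 4 rows → {Bed,Doctor} takes values {(78, 864), (77, 862), (74, 864)} — violation
(Age=2, PatientID=5): 4 rows → {Bed,Doctor} takes values {(77, 870), (72, 858)} — violation
(Age=5, PatientID=9): 2 rows → {Bed,Doctor} = (74, 869), (74, 869) ✓
(Age=5, PatientID=2): 4 rows → {Bed,Doctor} = (75, 855), (75, 855), (75, 855), (75, 855) ✓
Two rows agree on {Age, PatientID} but differ on {Bed, Doctor}, so {Age, PatientID} → {Bed, Doctor} does not hold.

No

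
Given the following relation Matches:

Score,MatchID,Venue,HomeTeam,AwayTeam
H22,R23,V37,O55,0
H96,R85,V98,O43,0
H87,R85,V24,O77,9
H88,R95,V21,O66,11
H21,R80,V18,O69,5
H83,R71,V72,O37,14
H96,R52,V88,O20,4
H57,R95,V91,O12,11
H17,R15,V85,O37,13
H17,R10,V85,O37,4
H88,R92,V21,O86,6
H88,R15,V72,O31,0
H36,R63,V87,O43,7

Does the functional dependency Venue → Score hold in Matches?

Venue=V37: 1 row → Score = H22 ✓
Venue=V98: 1 row → Score = H96 ✓
Venue=V24: 1 row → Score = H87 ✓
Venue=V21: 2 rows → Score = H88, H88 ✓
Venue=V18: 1 row → Score = H21 ✓
Venue=V72: 2 rows → Score takes values {H83, H88} — violation
Venue=V88: 1 row → Score = H96 ✓
Venue=V91: 1 row → Score = H57 ✓
Venue=V85: 2 rows → Score = H17, H17 ✓
Venue=V87: 1 row → Score = H36 ✓
Two rows agree on Venue but differ on Score, so Venue → Score does not hold.

No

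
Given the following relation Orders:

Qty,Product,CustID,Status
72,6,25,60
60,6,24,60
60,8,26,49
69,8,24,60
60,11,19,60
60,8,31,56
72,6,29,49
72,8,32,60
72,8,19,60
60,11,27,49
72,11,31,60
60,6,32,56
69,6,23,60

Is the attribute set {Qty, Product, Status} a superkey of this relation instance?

Two distinct rows share (Qty=72, Product=8, Status=60), so {Qty, Product, Status} does not determine every attribute — not a superkey.

No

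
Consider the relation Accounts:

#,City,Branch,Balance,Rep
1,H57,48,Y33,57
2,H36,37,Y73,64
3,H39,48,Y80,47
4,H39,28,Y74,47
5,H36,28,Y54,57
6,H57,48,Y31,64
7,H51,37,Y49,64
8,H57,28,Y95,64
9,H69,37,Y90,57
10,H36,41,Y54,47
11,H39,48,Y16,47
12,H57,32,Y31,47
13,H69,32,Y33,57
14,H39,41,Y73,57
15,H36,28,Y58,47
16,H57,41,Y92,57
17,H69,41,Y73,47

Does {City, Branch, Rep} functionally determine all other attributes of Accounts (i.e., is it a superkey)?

No

Rows 3 and 11 have the same {City, Branch, Rep} value (City=H39, Branch=48, Rep=47) but are distinct tuples, so {City, Branch, Rep} does not determine every attribute — not a superkey.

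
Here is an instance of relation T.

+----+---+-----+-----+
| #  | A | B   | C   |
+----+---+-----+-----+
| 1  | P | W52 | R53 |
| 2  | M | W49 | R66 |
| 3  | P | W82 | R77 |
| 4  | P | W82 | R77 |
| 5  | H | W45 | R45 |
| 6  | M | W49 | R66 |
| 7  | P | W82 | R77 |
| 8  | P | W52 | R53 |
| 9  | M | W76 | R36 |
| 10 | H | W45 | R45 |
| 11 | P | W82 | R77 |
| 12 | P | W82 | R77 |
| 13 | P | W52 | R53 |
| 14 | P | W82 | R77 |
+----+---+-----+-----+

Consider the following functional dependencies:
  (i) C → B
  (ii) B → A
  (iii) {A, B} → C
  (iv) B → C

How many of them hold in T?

4

(i) C → B: every LHS value maps to a single RHS value — holds.
(ii) B → A: every LHS value maps to a single RHS value — holds.
(iii) {A, B} → C: every LHS value maps to a single RHS value — holds.
(iv) B → C: every LHS value maps to a single RHS value — holds.
4 of the 4 dependencies hold.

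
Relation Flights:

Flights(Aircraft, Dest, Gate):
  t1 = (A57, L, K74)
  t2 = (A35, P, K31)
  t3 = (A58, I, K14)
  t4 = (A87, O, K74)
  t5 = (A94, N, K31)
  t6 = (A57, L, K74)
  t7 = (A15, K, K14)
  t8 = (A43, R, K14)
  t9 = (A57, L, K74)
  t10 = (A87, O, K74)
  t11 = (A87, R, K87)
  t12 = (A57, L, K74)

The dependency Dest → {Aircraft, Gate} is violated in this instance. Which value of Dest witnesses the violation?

Dest=L: rows 1, 6, 9, 12 → {Aircraft,Gate} = (A57, K74), (A57, K74), (A57, K74), (A57, K74) ✓
Dest=P: row 2 → {Aircraft,Gate} = (A35, K31) ✓
Dest=I: row 3 → {Aircraft,Gate} = (A58, K14) ✓
Dest=O: rows 4, 10 → {Aircraft,Gate} = (A87, K74), (A87, K74) ✓
Dest=N: row 5 → {Aircraft,Gate} = (A94, K31) ✓
Dest=K: row 7 → {Aircraft,Gate} = (A15, K14) ✓
Dest=R: rows 8, 11 → {Aircraft,Gate} takes values {(A43, K14), (A87, K87)} — violation
The only Dest value with inconsistent RHS is Dest=R.

R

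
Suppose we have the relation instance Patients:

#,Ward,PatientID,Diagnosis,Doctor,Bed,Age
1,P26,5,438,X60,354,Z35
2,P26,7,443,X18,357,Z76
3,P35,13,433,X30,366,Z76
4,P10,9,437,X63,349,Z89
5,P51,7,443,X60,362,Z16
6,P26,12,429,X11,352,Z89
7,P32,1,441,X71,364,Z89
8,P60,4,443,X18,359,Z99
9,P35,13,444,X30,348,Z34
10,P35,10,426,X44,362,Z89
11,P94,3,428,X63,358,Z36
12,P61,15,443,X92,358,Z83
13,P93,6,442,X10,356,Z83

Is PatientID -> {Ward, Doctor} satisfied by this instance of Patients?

No

PatientID=5: row 1 → {Ward,Doctor} = (P26, X60) ✓
PatientID=7: rows 2, 5 → {Ward,Doctor} takes values {(P26, X18), (P51, X60)} — violation
PatientID=13: rows 3, 9 → {Ward,Doctor} = (P35, X30), (P35, X30) ✓
PatientID=9: row 4 → {Ward,Doctor} = (P10, X63) ✓
PatientID=12: row 6 → {Ward,Doctor} = (P26, X11) ✓
PatientID=1: row 7 → {Ward,Doctor} = (P32, X71) ✓
PatientID=4: row 8 → {Ward,Doctor} = (P60, X18) ✓
PatientID=10: row 10 → {Ward,Doctor} = (P35, X44) ✓
PatientID=3: row 11 → {Ward,Doctor} = (P94, X63) ✓
PatientID=15: row 12 → {Ward,Doctor} = (P61, X92) ✓
PatientID=6: row 13 → {Ward,Doctor} = (P93, X10) ✓
Two rows agree on PatientID but differ on {Ward, Doctor}, so PatientID -> {Ward, Doctor} does not hold.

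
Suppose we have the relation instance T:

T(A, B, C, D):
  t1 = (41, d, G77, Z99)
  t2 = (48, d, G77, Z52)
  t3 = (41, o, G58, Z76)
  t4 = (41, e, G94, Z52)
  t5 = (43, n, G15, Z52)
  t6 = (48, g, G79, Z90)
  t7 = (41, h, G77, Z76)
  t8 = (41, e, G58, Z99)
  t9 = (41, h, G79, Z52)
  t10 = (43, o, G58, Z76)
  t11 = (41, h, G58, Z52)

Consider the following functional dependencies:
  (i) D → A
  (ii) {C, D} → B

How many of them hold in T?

(i) D → A: D=Z52: rows 2, 4, 5, 9, 11 → A takes values {48, 41, 43} — violation; D=Z76: rows 3, 7, 10 → A takes values {41, 43} — violation — fails.
(ii) {C, D} → B: every LHS value maps to a single RHS value — holds.
1 of the 2 dependencies holds.

1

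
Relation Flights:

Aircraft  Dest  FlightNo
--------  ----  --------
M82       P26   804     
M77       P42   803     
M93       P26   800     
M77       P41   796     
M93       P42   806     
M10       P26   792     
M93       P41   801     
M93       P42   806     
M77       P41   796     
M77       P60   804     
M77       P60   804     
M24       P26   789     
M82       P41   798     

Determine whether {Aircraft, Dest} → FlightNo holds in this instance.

(Aircraft=M82, Dest=P26): 1 row → FlightNo = 804 ✓
(Aircraft=M77, Dest=P42): 1 row → FlightNo = 803 ✓
(Aircraft=M93, Dest=P26): 1 row → FlightNo = 800 ✓
(Aircraft=M77, Dest=P41): 2 rows → FlightNo = 796, 796 ✓
(Aircraft=M93, Dest=P42): 2 rows → FlightNo = 806, 806 ✓
(Aircraft=M10, Dest=P26): 1 row → FlightNo = 792 ✓
(Aircraft=M93, Dest=P41): 1 row → FlightNo = 801 ✓
(Aircraft=M77, Dest=P60): 2 rows → FlightNo = 804, 804 ✓
(Aircraft=M24, Dest=P26): 1 row → FlightNo = 789 ✓
(Aircraft=M82, Dest=P41): 1 row → FlightNo = 798 ✓
Every {Aircraft, Dest} value is associated with a single FlightNo value, so {Aircraft, Dest} → FlightNo holds.

Yes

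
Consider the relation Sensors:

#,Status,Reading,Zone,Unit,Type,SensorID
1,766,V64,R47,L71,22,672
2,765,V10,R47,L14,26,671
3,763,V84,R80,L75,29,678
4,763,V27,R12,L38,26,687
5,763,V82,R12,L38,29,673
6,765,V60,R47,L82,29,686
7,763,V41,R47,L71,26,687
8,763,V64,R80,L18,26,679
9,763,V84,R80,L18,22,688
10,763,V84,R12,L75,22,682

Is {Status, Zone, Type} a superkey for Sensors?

Yes

All 10 rows have distinct {Status, Zone, Type} values, so {Status, Zone, Type} → (all attributes) holds and {Status, Zone, Type} is a superkey.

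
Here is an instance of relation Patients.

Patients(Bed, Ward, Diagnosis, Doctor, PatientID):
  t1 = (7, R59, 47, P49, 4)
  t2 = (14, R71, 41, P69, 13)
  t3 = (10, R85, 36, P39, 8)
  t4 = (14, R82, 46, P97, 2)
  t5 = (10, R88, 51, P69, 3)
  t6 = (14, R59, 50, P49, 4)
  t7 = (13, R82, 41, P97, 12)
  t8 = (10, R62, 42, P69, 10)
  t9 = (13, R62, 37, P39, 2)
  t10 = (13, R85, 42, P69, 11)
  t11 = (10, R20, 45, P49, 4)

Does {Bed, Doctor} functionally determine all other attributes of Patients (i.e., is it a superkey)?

No

Rows 5 and 8 have the same {Bed, Doctor} value (Bed=10, Doctor=P69) but are distinct tuples, so {Bed, Doctor} does not determine every attribute — not a superkey.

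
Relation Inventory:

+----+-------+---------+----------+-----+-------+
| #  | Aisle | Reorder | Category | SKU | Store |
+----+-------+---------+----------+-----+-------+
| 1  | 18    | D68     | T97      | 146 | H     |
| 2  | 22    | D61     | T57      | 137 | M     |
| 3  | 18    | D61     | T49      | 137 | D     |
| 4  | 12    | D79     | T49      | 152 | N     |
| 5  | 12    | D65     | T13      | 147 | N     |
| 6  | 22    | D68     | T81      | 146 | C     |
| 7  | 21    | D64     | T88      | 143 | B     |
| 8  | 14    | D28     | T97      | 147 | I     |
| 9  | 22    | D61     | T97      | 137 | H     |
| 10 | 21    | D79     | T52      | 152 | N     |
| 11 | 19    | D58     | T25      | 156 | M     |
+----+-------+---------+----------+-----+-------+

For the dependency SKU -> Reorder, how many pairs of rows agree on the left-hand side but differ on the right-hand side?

SKU=146: all 2 rows agree on Reorder — 0 pairs.
SKU=137: all 3 rows agree on Reorder — 0 pairs.
SKU=152: all 2 rows agree on Reorder — 0 pairs.
SKU=147: violating pairs (5,8) — 1 pair.

1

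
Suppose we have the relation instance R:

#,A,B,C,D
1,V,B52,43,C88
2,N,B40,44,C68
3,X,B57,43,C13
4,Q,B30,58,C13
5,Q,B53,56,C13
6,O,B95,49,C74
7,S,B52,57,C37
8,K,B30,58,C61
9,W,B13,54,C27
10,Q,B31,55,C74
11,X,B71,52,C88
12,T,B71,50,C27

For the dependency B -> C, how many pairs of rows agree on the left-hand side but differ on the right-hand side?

2

B=B52: violating pairs (1,7) — 1 pair.
B=B30: all 2 rows agree on C — 0 pairs.
B=B71: violating pairs (11,12) — 1 pair.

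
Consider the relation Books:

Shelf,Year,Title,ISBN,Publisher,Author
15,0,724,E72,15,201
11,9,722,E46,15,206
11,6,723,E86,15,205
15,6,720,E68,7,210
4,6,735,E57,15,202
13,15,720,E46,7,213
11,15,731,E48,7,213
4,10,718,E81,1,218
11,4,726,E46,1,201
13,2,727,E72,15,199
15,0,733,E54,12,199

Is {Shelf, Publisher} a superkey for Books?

No

Two distinct rows share (Shelf=11, Publisher=15), so {Shelf, Publisher} does not determine every attribute — not a superkey.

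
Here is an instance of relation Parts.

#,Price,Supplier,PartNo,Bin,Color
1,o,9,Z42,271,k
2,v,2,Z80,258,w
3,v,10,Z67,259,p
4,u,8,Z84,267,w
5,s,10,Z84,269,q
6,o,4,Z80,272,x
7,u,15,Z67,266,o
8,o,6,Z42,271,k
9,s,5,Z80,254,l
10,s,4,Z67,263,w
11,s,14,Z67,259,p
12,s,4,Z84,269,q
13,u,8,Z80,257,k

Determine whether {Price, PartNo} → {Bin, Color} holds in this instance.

No

(Price=o, PartNo=Z42): rows 1, 8 → {Bin,Color} = (271, k), (271, k) ✓
(Price=v, PartNo=Z80): row 2 → {Bin,Color} = (258, w) ✓
(Price=v, PartNo=Z67): row 3 → {Bin,Color} = (259, p) ✓
(Price=u, PartNo=Z84): row 4 → {Bin,Color} = (267, w) ✓
(Price=s, PartNo=Z84): rows 5, 12 → {Bin,Color} = (269, q), (269, q) ✓
(Price=o, PartNo=Z80): row 6 → {Bin,Color} = (272, x) ✓
(Price=u, PartNo=Z67): row 7 → {Bin,Color} = (266, o) ✓
(Price=s, PartNo=Z80): row 9 → {Bin,Color} = (254, l) ✓
(Price=s, PartNo=Z67): rows 10, 11 → {Bin,Color} takes values {(263, w), (259, p)} — violation
(Price=u, PartNo=Z80): row 13 → {Bin,Color} = (257, k) ✓
Two rows agree on {Price, PartNo} but differ on {Bin, Color}, so {Price, PartNo} → {Bin, Color} does not hold.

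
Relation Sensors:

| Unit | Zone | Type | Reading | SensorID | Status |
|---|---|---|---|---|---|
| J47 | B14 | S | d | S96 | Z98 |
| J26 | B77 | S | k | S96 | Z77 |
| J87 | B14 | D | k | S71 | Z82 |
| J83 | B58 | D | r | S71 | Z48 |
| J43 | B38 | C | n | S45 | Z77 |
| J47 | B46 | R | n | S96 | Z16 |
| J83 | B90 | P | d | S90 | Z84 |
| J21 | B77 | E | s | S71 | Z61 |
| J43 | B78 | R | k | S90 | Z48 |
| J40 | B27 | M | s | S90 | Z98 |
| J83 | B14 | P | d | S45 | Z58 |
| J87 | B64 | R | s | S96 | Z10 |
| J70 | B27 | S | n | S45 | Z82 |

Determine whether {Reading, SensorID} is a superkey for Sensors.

No

Two distinct rows share (Reading=n, SensorID=S45), so {Reading, SensorID} does not determine every attribute — not a superkey.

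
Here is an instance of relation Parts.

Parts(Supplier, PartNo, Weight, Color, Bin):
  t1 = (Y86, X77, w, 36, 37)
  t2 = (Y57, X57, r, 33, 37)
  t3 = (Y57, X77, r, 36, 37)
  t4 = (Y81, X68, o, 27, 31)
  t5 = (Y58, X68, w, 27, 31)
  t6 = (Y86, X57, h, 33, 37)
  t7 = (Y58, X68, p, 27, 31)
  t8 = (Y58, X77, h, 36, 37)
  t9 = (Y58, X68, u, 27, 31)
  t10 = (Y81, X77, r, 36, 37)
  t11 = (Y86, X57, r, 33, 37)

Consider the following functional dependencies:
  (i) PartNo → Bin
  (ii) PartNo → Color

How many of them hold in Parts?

2

(i) PartNo → Bin: every LHS value maps to a single RHS value — holds.
(ii) PartNo → Color: every LHS value maps to a single RHS value — holds.
2 of the 2 dependencies hold.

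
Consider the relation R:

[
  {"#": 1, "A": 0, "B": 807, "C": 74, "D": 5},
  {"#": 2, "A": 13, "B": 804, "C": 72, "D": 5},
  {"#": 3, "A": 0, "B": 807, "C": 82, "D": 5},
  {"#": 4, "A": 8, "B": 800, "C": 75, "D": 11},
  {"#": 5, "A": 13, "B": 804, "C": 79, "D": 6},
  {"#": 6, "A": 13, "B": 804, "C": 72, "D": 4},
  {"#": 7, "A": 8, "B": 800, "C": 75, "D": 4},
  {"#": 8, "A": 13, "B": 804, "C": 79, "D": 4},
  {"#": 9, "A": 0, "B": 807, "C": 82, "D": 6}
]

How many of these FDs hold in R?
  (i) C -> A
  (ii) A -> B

2

(i) C -> A: every LHS value maps to a single RHS value — holds.
(ii) A -> B: every LHS value maps to a single RHS value — holds.
2 of the 2 dependencies hold.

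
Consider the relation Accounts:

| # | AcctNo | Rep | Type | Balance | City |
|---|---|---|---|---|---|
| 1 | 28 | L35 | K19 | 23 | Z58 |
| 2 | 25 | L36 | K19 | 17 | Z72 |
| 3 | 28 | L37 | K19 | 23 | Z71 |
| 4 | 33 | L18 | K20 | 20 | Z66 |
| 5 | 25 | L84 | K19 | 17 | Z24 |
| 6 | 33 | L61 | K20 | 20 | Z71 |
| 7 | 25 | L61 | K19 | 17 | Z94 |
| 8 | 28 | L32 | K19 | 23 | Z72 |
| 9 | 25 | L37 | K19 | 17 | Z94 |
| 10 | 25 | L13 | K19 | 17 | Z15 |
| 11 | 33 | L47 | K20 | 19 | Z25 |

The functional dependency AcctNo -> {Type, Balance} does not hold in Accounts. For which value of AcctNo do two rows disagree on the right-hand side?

AcctNo=28: rows 1, 3, 8 → {Type,Balance} = (K19, 23), (K19, 23), (K19, 23) ✓
AcctNo=25: rows 2, 5, 7, 9, 10 → {Type,Balance} = (K19, 17), (K19, 17), (K19, 17), (K19, 17), (K19, 17) ✓
AcctNo=33: rows 4, 6, 11 → {Type,Balance} takes values {(K20, 20), (K20, 19)} — violation
The only AcctNo value with inconsistent RHS is AcctNo=33.

33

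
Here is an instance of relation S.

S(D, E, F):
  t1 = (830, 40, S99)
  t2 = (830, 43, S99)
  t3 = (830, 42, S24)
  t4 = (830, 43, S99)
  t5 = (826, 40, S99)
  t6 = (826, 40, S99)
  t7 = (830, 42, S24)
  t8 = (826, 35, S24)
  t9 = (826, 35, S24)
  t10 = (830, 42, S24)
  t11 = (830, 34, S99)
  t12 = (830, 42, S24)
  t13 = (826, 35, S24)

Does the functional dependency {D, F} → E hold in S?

(D=830, F=S99): rows 1, 2, 4, 11 → E takes values {40, 43, 34} — violation
(D=830, F=S24): rows 3, 7, 10, 12 → E = 42, 42, 42, 42 ✓
(D=826, F=S99): rows 5, 6 → E = 40, 40 ✓
(D=826, F=S24): rows 8, 9, 13 → E = 35, 35, 35 ✓
Two rows agree on {D, F} but differ on E, so {D, F} → E does not hold.

No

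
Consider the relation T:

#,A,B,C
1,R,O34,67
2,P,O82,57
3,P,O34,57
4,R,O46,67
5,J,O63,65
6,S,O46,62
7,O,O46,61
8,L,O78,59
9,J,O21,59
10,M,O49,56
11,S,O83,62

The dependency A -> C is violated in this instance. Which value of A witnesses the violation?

A=R: rows 1, 4 → C = 67, 67 ✓
A=P: rows 2, 3 → C = 57, 57 ✓
A=J: rows 5, 9 → C takes values {65, 59} — violation
A=S: rows 6, 11 → C = 62, 62 ✓
A=O: row 7 → C = 61 ✓
A=L: row 8 → C = 59 ✓
A=M: row 10 → C = 56 ✓
The only A value with inconsistent C is A=J.

J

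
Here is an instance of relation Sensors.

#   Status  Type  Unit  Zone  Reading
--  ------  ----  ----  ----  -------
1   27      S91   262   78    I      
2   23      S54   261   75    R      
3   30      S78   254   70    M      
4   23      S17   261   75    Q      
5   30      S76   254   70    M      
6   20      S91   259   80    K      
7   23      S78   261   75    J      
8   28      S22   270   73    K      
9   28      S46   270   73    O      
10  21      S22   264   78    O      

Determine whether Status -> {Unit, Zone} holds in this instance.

Status=27: row 1 → {Unit,Zone} = (262, 78) ✓
Status=23: rows 2, 4, 7 → {Unit,Zone} = (261, 75), (261, 75), (261, 75) ✓
Status=30: rows 3, 5 → {Unit,Zone} = (254, 70), (254, 70) ✓
Status=20: row 6 → {Unit,Zone} = (259, 80) ✓
Status=28: rows 8, 9 → {Unit,Zone} = (270, 73), (270, 73) ✓
Status=21: row 10 → {Unit,Zone} = (264, 78) ✓
Every Status value is associated with a single {Unit, Zone} value, so Status -> {Unit, Zone} holds.

Yes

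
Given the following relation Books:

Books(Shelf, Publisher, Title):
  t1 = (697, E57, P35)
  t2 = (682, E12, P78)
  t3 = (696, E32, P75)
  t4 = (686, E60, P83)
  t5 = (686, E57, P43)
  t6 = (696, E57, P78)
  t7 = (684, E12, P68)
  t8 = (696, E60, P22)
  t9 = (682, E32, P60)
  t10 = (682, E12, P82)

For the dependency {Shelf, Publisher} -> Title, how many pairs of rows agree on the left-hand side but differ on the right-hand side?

1

(Shelf=682, Publisher=E12): violating pairs (2,10) — 1 pair.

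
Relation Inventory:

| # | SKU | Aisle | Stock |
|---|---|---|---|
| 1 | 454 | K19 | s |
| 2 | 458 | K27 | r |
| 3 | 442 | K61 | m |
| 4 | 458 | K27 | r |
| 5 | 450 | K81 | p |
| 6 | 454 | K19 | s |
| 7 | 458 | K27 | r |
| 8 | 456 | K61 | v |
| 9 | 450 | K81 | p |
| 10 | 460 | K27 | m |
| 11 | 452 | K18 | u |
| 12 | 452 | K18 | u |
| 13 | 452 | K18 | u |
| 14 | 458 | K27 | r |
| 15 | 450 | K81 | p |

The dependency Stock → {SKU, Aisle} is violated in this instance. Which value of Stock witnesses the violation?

Stock=s: rows 1, 6 → {SKU,Aisle} = (454, K19), (454, K19) ✓
Stock=r: rows 2, 4, 7, 14 → {SKU,Aisle} = (458, K27), (458, K27), (458, K27), (458, K27) ✓
Stock=m: rows 3, 10 → {SKU,Aisle} takes values {(442, K61), (460, K27)} — violation
Stock=p: rows 5, 9, 15 → {SKU,Aisle} = (450, K81), (450, K81), (450, K81) ✓
Stock=v: row 8 → {SKU,Aisle} = (456, K61) ✓
Stock=u: rows 11, 12, 13 → {SKU,Aisle} = (452, K18), (452, K18), (452, K18) ✓
The only Stock value with inconsistent RHS is Stock=m.

m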